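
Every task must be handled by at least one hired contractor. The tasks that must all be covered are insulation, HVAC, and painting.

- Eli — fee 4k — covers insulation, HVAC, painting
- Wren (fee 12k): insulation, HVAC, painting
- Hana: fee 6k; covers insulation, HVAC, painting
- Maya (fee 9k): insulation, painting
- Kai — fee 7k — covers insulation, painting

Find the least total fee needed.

4

This is an integer covering problem.
Eli alone covers insulation, HVAC, painting — every task.
Total fee: 4.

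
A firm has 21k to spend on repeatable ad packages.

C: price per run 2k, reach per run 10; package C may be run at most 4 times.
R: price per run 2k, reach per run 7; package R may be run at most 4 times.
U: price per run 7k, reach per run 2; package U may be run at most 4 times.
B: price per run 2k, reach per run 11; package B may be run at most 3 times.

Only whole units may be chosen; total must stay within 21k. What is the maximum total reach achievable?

4×C, 3×R, and 3×B: price 20 ≤ 21, reach 4·10 + 3·7 + 3·11 = 94.
3×C, 4×R, and 3×B: price 20 ≤ 21, reach 3·10 + 4·7 + 3·11 = 91.
Best is 94.

94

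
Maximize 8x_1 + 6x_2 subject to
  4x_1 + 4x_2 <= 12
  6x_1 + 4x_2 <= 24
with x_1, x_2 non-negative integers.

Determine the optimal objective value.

24

(x_1,x_2)=(3,0): 4·3+4·0=12≤12, 6·3+4·0=18≤24, objective 24.
(x_1,x_2)=(2,1): 4·2+4·1=12≤12, 6·2+4·1=16≤24, objective 22.
(x_1,x_2)=(2,0): 4·2+4·0=8≤12, 6·2+4·0=12≤24, objective 16.
Maximum is 24 at (x_1,x_2)=(3,0).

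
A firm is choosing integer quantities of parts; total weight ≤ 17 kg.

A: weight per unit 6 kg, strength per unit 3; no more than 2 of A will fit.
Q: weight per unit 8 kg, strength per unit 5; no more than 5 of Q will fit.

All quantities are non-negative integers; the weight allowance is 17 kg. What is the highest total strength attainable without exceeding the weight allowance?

10

This is a bounded integer knapsack.
Q has the best ratio (5/8); taking only Q gives at most 2×5 = 10 (stopped by the weight limit).
Optimal: 2×Q: weight 16 ≤ 17, strength 2·5 = 10.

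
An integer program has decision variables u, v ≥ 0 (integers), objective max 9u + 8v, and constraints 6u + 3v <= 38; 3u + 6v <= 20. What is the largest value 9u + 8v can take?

Relaxing integrality, the LP optimum is 57.78 at (u,v) = (6.22, 0.222), which is not an integer point.
(u,v)=(6,0): 6·6+3·0=36≤38, 3·6+6·0=18≤20, objective 54.
(u,v)=(5,0): 6·5+3·0=30≤38, 3·5+6·0=15≤20, objective 45.
The best lattice point is (6,0), giving 54.

54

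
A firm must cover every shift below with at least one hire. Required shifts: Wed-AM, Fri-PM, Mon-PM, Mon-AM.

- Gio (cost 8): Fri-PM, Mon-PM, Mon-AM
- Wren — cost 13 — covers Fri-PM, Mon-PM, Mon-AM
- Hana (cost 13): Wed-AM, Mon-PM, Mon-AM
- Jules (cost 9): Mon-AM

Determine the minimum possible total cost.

21

Choose Gio and Hana: together they cover Wed-AM, Fri-PM, Mon-PM, Mon-AM — every shift.
Total cost: 8 + 13 = 21.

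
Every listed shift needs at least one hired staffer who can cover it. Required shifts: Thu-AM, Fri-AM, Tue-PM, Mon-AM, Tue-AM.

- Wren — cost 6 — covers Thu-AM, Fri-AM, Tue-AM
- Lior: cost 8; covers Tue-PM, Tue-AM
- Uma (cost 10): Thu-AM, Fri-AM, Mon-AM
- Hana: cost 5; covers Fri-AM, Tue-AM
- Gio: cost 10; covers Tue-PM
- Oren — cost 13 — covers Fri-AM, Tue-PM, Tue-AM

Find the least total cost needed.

The greedy cost-per-new-shift heuristic would pick Wren, Lior, and Uma for 24, but a cheaper cover exists.
Choose Lior and Uma: together they cover Thu-AM, Fri-AM, Tue-PM, Mon-AM, Tue-AM — every shift.
Total cost: 8 + 10 = 18.
No cover costs less than 18.

18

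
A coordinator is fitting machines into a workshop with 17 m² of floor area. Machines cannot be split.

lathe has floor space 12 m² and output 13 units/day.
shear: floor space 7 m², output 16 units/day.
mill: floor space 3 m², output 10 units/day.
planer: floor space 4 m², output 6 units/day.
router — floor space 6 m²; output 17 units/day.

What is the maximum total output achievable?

43

Take shear, mill, and router: floor space 7 + 3 + 6 = 16 ≤ 17, output 16 + 10 + 17 = 43.
No other feasible combination does better.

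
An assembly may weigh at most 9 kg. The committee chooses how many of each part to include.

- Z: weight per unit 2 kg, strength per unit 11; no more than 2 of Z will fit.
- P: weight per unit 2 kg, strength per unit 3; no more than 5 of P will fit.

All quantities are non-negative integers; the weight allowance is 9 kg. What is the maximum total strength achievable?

Z has the best ratio (11/2); taking only Z gives at most 2×11 = 22 (stopped by the supply cap of 2).
Mixing does better — 2×Z and 2×P: weight 8 ≤ 9, strength 2·11 + 2·3 = 28.

28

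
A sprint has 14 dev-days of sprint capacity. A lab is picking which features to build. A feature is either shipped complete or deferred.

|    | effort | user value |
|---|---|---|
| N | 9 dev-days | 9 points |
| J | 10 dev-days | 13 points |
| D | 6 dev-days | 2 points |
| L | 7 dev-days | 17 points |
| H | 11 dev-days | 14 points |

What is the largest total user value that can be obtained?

19

This is an integer program with binary decision variables.
Allowing fractional choices, the relaxed optimum would be about 26.1, but features are indivisible.
H: effort 11 ≤ 14, user value 14.
L: effort 7 ≤ 14, user value 17.
D + L: effort 6 + 7 = 13 ≤ 14, user value 2 + 17 = 19.
Best is D and L with total user value 19.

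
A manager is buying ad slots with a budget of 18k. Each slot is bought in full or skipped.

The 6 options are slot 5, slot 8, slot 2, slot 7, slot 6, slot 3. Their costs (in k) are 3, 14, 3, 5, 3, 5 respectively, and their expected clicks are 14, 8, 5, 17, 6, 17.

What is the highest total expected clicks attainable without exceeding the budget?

Allowing fractional choices, the relaxed optimum would be about 57.3, but ad slots are indivisible.
slot 5 + slot 7 + slot 3: cost 3 + 5 + 5 = 13 ≤ 18, expected clicks 14 + 17 + 17 = 48.
slot 5 + slot 7 + slot 6 + slot 3: cost 3 + 5 + 3 + 5 = 16 ≤ 18, expected clicks 14 + 17 + 6 + 17 = 54.
slot 5 + slot 2 + slot 7 + slot 3: cost 3 + 3 + 5 + 5 = 16 ≤ 18, expected clicks 14 + 5 + 17 + 17 = 53.
Best is slot 5, slot 7, slot 6, and slot 3 with total expected clicks 54.

54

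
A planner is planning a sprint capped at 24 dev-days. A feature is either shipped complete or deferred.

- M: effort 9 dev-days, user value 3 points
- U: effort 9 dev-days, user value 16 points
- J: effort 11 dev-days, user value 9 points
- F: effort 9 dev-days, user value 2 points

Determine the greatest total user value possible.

Allowing fractional choices, the relaxed optimum would be about 26.3, but features are indivisible.
U + J: effort 9 + 11 = 20 ≤ 24, user value 16 + 9 = 25.
M + U: effort 9 + 9 = 18 ≤ 24, user value 3 + 16 = 19.
Best is U and J with total user value 25.

25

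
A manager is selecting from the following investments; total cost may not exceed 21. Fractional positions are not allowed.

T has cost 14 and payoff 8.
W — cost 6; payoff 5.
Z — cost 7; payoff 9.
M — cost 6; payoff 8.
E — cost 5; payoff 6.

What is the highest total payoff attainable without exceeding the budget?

Z + M + E: cost 7 + 6 + 5 = 18 ≤ 21, payoff 9 + 8 + 6 = 23.
W + Z + M: cost 6 + 7 + 6 = 19 ≤ 21, payoff 5 + 9 + 8 = 22.
Best is Z, M, and E with total payoff 23.

23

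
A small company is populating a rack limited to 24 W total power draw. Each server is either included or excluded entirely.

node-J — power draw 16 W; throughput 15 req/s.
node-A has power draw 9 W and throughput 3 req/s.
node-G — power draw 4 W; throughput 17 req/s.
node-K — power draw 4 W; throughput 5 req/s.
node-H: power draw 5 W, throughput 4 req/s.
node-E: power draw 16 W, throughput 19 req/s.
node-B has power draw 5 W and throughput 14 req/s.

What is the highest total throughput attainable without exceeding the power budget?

node-G + node-K + node-E: power draw 4 + 4 + 16 = 24 ≤ 24, throughput 17 + 5 + 19 = 41.
node-G + node-K + node-H + node-B: power draw 4 + 4 + 5 + 5 = 18 ≤ 24, throughput 17 + 5 + 4 + 14 = 40.
node-A + node-G + node-K + node-B: power draw 9 + 4 + 4 + 5 = 22 ≤ 24, throughput 3 + 17 + 5 + 14 = 39.
Best is node-G, node-K, and node-E with total throughput 41.

41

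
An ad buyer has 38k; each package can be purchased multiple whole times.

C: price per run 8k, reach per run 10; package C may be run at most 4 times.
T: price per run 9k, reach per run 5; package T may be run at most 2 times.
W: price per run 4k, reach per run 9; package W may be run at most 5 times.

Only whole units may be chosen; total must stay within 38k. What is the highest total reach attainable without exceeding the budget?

1×C, 1×T, and 5×W: price 37 ≤ 38, reach 1·10 + 1·5 + 5·9 = 60.
2×C and 5×W: price 36 ≤ 38, reach 2·10 + 5·9 = 65.
Best is 65.

65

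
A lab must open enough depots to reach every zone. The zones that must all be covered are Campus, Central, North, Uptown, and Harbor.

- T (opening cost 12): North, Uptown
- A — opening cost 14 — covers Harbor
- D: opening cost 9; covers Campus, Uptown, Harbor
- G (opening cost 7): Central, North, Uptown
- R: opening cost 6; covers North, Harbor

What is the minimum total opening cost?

16

Choose D and G: together they cover Campus, Central, North, Uptown, Harbor — every zone.
Total opening cost: 9 + 7 = 16.
No cover costs less than 16.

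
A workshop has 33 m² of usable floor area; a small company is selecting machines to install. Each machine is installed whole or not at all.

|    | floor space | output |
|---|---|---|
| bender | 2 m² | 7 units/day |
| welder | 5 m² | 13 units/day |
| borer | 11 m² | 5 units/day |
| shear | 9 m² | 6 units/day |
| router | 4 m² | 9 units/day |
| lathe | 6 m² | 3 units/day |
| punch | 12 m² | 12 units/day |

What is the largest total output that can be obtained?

This is a 0-1 knapsack instance.
bender + welder + shear + router + punch: floor space 2 + 5 + 9 + 4 + 12 = 32 ≤ 33, output 7 + 13 + 6 + 9 + 12 = 47.
bender + welder + router + lathe + punch: floor space 2 + 5 + 4 + 6 + 12 = 29 ≤ 33, output 7 + 13 + 9 + 3 + 12 = 44.
Best is bender, welder, shear, router, and punch with total output 47.

47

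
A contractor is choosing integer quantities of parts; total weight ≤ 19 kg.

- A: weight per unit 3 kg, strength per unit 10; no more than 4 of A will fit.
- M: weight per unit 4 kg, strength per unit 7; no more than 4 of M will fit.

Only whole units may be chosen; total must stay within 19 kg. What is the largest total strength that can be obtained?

This is a bounded integer knapsack.
A has the best ratio (10/3); taking only A gives at most 4×10 = 40 (stopped by the supply cap of 4).
Mixing does better — 4×A and 1×M: weight 16 ≤ 19, strength 4·10 + 1·7 = 47.

47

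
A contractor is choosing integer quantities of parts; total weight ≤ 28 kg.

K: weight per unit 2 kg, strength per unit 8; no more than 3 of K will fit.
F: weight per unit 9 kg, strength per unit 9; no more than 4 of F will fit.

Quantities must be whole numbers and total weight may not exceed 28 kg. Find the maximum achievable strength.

42

This is a bounded integer knapsack.
K has the best ratio (8/2); taking only K gives at most 3×8 = 24 (stopped by the supply cap of 3).
Mixing does better — 3×K and 2×F: weight 24 ≤ 28, strength 3·8 + 2·9 = 42.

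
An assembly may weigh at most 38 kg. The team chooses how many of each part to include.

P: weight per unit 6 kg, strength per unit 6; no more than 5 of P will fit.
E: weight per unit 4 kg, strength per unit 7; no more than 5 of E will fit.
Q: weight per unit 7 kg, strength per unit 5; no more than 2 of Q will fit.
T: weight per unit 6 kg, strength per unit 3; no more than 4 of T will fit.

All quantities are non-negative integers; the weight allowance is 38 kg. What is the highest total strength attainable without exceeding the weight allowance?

This is a bounded integer knapsack.
E has the best ratio (7/4); taking only E gives at most 5×7 = 35 (stopped by the supply cap of 5).
Mixing does better — 3×P and 5×E: weight 38 ≤ 38, strength 3·6 + 5·7 = 53.

53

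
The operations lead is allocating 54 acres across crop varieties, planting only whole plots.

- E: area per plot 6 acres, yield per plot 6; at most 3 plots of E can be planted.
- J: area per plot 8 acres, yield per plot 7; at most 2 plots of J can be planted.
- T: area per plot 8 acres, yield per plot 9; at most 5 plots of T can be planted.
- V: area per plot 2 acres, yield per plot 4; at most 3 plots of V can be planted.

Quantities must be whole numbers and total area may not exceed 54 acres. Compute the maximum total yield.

64

V has the best ratio (4/2); taking only V gives at most 3×4 = 12 (stopped by the supply cap of 3).
Mixing does better — 1×J, 5×T, and 3×V: area 54 ≤ 54, yield 1·7 + 5·9 + 3·4 = 64.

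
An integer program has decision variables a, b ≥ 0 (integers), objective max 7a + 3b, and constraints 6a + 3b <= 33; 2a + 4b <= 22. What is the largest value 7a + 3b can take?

38

(a,b)=(5,1) is feasible, giving 38.
(a,b)=(5,0) is feasible, giving 35.
(a,b)=(4,2) is feasible, giving 34.
Maximum is 38 at (a,b)=(5,1).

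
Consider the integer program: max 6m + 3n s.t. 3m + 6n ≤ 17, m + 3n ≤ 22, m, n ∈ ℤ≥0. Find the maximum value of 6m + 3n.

30

Relaxing integrality, the LP optimum is 34.00 at (m,n) = (5.67, 0), which is not an integer point.
(m,n)=(5,0) is feasible, giving 30.
(m,n)=(4,0) is feasible, giving 24.
The best lattice point is (5,0), giving 30.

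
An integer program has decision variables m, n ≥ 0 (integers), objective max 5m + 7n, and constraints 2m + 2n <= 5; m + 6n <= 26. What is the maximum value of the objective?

(m,n)=(0,2) is feasible, giving 14.
(m,n)=(1,1) is feasible, giving 12.
(m,n)=(0,1) is feasible, giving 7.
Maximum is 14 at (m,n)=(0,2).

14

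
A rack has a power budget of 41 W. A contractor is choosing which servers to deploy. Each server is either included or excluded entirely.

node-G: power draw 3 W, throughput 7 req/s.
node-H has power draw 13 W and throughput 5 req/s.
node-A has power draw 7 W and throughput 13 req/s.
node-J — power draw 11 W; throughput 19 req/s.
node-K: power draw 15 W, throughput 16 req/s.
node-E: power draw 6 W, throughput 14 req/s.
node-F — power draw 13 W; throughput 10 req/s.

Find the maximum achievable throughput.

Allowing fractional choices, the relaxed optimum would be about 67.9, but servers are indivisible.
node-A + node-J + node-K + node-E: power draw 7 + 11 + 15 + 6 = 39 ≤ 41, throughput 13 + 19 + 16 + 14 = 62.
node-G + node-A + node-J + node-E + node-F: power draw 3 + 7 + 11 + 6 + 13 = 40 ≤ 41, throughput 7 + 13 + 19 + 14 + 10 = 63.
node-G + node-H + node-A + node-J + node-E: power draw 3 + 13 + 7 + 11 + 6 = 40 ≤ 41, throughput 7 + 5 + 13 + 19 + 14 = 58.
Best is node-G, node-A, node-J, node-E, and node-F with total throughput 63.

63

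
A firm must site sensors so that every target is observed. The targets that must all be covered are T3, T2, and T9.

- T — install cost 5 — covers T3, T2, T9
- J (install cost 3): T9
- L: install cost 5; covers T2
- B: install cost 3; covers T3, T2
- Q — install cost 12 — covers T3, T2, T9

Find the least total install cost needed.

The greedy cost-per-new-target heuristic would pick B and J for 6, but a cheaper cover exists.
T alone covers T3, T2, T9 — every target.
Total install cost: 5.
No cover costs less than 5.

5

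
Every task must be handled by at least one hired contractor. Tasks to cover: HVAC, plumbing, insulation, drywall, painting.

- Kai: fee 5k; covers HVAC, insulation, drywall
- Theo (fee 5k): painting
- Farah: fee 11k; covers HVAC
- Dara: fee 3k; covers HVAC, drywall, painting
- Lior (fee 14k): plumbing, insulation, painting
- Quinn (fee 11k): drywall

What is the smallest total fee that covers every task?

17

The greedy cost-per-new-task heuristic would pick Dara, Kai, and Lior for 22, but a cheaper cover exists.
Choose Dara and Lior: together they cover HVAC, plumbing, insulation, drywall, painting — every task.
Total fee: 3 + 14 = 17.
No cover costs less than 17.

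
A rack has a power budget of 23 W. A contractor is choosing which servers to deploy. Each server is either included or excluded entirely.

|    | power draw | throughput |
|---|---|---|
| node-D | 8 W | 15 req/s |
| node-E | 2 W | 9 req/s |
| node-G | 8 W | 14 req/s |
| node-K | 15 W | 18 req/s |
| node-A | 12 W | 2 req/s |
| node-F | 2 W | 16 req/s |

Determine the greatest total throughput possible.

54

Take node-D, node-E, node-G, and node-F: power draw 8 + 2 + 8 + 2 = 20 ≤ 23, throughput 15 + 9 + 14 + 16 = 54.
No other feasible combination does better.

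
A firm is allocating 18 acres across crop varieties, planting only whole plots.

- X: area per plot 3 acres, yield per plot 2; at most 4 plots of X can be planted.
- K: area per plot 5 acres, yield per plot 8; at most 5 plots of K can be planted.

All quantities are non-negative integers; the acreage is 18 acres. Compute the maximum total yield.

26

This is a bounded integer knapsack.
Take 1×X and 3×K: area 18 ≤ 18, yield 1·2 + 3·8 = 26.
No other integer combination yields more.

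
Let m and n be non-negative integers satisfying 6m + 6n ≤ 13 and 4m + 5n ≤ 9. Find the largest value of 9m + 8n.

(m,n)=(2,0): 6·2+6·0=12≤13, 4·2+5·0=8≤9, objective 18.
(m,n)=(1,1): 6·1+6·1=12≤13, 4·1+5·1=9≤9, objective 17.
(m,n)=(1,0): 6·1+6·0=6≤13, 4·1+5·0=4≤9, objective 9.
Maximum is 18 at (m,n)=(2,0).

18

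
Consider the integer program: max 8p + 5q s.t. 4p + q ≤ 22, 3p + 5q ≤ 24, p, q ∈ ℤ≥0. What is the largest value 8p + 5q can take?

(p,q)=(5,1) is feasible, giving 45.
(p,q)=(4,2) is feasible, giving 42.
(p,q)=(5,0) is feasible, giving 40.
No feasible integer point exceeds 45.

45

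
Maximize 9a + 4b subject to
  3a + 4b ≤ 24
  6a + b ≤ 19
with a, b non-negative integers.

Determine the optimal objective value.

Relaxing integrality, the LP optimum is 38.86 at (a,b) = (2.48, 4.14), which is not an integer point.
(a,b)=(2,4) is feasible, giving 34.
(a,b)=(2,3) is feasible, giving 30.
Maximum is 34 at (a,b)=(2,4).

34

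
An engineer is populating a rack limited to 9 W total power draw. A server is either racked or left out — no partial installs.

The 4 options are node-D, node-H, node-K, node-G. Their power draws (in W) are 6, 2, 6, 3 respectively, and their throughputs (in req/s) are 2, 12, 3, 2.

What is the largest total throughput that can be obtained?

This is an integer program with binary decision variables.
Take node-H and node-K: power draw 2 + 6 = 8 ≤ 9, throughput 12 + 3 = 15.
No other feasible combination does better.

15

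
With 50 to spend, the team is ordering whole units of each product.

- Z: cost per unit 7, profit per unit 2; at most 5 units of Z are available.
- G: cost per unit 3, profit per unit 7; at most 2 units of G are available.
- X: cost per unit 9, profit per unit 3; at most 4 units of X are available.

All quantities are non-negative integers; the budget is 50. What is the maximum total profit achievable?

2×Z, 2×G, and 3×X: cost 47 ≤ 50, profit 2·2 + 2·7 + 3·3 = 27.
1×Z, 2×G, and 4×X: cost 49 ≤ 50, profit 1·2 + 2·7 + 4·3 = 28.
Best is 28.

28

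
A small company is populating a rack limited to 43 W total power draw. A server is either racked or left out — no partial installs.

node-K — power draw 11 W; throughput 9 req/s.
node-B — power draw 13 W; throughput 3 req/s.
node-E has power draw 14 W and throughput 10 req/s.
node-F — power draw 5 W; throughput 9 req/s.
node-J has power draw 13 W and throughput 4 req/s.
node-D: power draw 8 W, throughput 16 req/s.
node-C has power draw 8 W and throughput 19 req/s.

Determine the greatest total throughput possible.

54

Allowing fractional choices, the relaxed optimum would be about 60.9, but servers are indivisible.
node-E + node-F + node-D + node-C: power draw 14 + 5 + 8 + 8 = 35 ≤ 43, throughput 10 + 9 + 16 + 19 = 54.
node-K + node-E + node-D + node-C: power draw 11 + 14 + 8 + 8 = 41 ≤ 43, throughput 9 + 10 + 16 + 19 = 54.
node-K + node-F + node-D + node-C: power draw 11 + 5 + 8 + 8 = 32 ≤ 43, throughput 9 + 9 + 16 + 19 = 53.
The maximum throughput is 54; one optimal choice is node-E, node-F, node-D, and node-C.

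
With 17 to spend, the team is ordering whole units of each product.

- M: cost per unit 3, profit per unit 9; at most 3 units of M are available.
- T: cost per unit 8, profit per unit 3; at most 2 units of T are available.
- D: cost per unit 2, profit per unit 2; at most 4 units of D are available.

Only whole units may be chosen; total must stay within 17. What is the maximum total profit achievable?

Take 3×M and 4×D: cost 17 ≤ 17, profit 3·9 + 4·2 = 35.
M has the best ratio (9/3) and is taken to its limit of 3; remaining capacity is filled optimally with the others.

35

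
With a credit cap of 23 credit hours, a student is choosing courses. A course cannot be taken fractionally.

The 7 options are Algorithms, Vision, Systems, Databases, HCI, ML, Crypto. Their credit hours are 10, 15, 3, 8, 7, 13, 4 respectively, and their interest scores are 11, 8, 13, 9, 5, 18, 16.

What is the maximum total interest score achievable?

47

Allowing fractional choices, the relaxed optimum would be about 50.4, but courses are indivisible.
Systems + ML + Crypto: credit hours 3 + 13 + 4 = 20 ≤ 23, interest score 13 + 18 + 16 = 47.
Systems + Databases + HCI + Crypto: credit hours 3 + 8 + 7 + 4 = 22 ≤ 23, interest score 13 + 9 + 5 + 16 = 43.
Best is Systems, ML, and Crypto with total interest score 47.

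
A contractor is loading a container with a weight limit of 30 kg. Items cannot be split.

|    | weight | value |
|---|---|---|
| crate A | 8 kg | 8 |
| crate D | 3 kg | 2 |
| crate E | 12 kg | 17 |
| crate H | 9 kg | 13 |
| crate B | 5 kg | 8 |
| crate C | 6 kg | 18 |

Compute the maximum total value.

50

This is an integer program with binary decision variables.
crate A + crate H + crate B + crate C: weight 8 + 9 + 5 + 6 = 28 ≤ 30, value 8 + 13 + 8 + 18 = 47.
crate E + crate H + crate C: weight 12 + 9 + 6 = 27 ≤ 30, value 17 + 13 + 18 = 48.
crate D + crate E + crate H + crate C: weight 3 + 12 + 9 + 6 = 30 ≤ 30, value 2 + 17 + 13 + 18 = 50.
Best is crate D, crate E, crate H, and crate C with total value 50.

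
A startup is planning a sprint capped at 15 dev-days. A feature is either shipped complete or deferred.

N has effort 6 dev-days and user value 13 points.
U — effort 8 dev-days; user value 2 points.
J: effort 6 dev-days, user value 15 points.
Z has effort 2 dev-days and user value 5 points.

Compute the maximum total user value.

33

N + J + Z: effort 6 + 6 + 2 = 14 ≤ 15, user value 13 + 15 + 5 = 33.
N + J: effort 6 + 6 = 12 ≤ 15, user value 13 + 15 = 28.
Best is N, J, and Z with total user value 33.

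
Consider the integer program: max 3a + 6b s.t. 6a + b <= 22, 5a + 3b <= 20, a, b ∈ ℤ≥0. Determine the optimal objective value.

36

Relaxing integrality, the LP optimum is 40.00 at (a,b) = (0, 6.67), which is not an integer point.
(a,b)=(0,6): 6·0+1·6=6≤22, 5·0+3·6=18≤20, objective 36.
(a,b)=(1,5): 6·1+1·5=11≤22, 5·1+3·5=20≤20, objective 33.
Maximum is 36 at (a,b)=(0,6).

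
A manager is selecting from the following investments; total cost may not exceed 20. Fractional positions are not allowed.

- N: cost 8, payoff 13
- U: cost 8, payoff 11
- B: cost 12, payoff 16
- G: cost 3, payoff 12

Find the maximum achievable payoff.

Take N, U, and G: cost 8 + 8 + 3 = 19 ≤ 20, payoff 13 + 11 + 12 = 36.
No other feasible combination does better.

36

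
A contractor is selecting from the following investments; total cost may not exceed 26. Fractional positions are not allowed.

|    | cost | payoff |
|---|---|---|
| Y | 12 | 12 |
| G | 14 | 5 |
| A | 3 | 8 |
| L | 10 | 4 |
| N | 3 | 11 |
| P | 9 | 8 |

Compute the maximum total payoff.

31

Treat it as a binary knapsack problem.
Take Y, A, and N: cost 12 + 3 + 3 = 18 ≤ 26, payoff 12 + 8 + 11 = 31.
No feasible combination exceeds this.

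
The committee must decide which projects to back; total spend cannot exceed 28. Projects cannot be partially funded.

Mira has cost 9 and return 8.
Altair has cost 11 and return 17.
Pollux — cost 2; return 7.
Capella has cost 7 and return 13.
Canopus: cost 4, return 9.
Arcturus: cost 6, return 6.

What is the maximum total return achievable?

46

Altair + Capella + Canopus + Arcturus: cost 11 + 7 + 4 + 6 = 28 ≤ 28, return 17 + 13 + 9 + 6 = 45.
Altair + Pollux + Capella + Arcturus: cost 11 + 2 + 7 + 6 = 26 ≤ 28, return 17 + 7 + 13 + 6 = 43.
Altair + Pollux + Capella + Canopus: cost 11 + 2 + 7 + 4 = 24 ≤ 28, return 17 + 7 + 13 + 9 = 46.
Best is Altair, Pollux, Capella, and Canopus with total return 46.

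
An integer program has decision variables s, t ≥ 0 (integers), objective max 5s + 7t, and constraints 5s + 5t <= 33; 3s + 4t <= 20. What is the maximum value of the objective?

(s,t)=(0,5) is feasible, giving 35.
(s,t)=(1,4) is feasible, giving 33.
No feasible integer point exceeds 35.

35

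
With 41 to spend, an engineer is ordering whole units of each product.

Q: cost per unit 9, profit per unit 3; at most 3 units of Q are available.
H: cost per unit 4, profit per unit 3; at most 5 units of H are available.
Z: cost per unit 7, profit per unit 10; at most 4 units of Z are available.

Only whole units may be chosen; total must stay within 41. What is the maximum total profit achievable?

3×H and 4×Z: cost 40 ≤ 41, profit 3·3 + 4·10 = 49.
2×H and 4×Z: cost 36 ≤ 41, profit 2·3 + 4·10 = 46.
Best is 49.

49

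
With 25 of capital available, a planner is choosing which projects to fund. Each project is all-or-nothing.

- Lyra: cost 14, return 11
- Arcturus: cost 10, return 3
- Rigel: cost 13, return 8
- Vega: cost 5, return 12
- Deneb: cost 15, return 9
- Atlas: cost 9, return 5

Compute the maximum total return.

Lyra + Vega: cost 14 + 5 = 19 ≤ 25, return 11 + 12 = 23.
Vega + Deneb: cost 5 + 15 = 20 ≤ 25, return 12 + 9 = 21.
Best is Lyra and Vega with total return 23.

23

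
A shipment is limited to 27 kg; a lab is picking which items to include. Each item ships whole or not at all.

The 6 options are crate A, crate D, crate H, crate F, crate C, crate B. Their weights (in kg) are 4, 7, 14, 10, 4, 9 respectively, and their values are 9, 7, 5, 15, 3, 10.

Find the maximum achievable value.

Take crate A, crate F, crate C, and crate B: weight 4 + 10 + 4 + 9 = 27 ≤ 27, value 9 + 15 + 3 + 10 = 37.
No other feasible combination does better.

37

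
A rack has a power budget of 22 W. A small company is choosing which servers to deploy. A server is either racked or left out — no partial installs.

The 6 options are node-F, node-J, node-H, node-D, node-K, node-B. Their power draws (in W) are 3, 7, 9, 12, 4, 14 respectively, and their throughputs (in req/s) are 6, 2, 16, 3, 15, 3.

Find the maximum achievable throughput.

37

Take node-F, node-H, and node-K: power draw 3 + 9 + 4 = 16 ≤ 22, throughput 6 + 16 + 15 = 37.
No other feasible combination does better.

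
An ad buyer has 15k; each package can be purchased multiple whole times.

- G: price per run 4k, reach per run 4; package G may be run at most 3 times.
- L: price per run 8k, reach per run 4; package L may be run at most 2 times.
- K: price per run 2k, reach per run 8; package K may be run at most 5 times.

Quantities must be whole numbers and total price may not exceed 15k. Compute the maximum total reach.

44

K has the best ratio (8/2); taking only K gives at most 5×8 = 40 (stopped by the supply cap of 5).
Mixing does better — 1×G and 5×K: price 14 ≤ 15, reach 1·4 + 5·8 = 44.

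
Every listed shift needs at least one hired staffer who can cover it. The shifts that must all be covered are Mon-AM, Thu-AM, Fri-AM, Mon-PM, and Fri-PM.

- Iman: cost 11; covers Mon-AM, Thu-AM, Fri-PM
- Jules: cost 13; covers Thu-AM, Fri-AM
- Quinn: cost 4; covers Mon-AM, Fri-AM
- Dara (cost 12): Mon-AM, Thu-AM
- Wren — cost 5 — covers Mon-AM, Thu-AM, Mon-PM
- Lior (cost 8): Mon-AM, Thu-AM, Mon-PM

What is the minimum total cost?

This is a weighted set-cover instance.
Choose Iman, Quinn, and Wren: together they cover Mon-AM, Thu-AM, Fri-AM, Mon-PM, Fri-PM — every shift.
Total cost: 11 + 4 + 5 = 20.

20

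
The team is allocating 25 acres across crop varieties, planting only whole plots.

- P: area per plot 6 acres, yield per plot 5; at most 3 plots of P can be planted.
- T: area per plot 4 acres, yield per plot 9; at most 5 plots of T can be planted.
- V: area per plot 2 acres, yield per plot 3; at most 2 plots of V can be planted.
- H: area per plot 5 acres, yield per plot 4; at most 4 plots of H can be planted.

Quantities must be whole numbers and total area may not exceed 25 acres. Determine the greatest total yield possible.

51

This is a bounded integer knapsack.
5×T and 2×V: area 24 ≤ 25, yield 5·9 + 2·3 = 51.
5×T and 1×H: area 25 ≤ 25, yield 5·9 + 1·4 = 49.
Best is 51.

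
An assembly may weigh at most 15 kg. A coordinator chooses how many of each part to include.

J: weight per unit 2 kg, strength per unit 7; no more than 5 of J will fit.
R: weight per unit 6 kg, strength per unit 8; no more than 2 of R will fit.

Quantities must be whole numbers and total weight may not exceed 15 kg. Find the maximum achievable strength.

Take 4×J and 1×R: weight 14 ≤ 15, strength 4·7 + 1·8 = 36.
No other integer combination yields more.

36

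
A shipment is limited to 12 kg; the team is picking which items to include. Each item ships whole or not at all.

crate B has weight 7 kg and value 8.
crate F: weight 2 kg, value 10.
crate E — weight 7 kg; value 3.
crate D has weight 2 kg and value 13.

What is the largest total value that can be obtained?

This is a 0-1 knapsack instance.
Allowing fractional choices, the relaxed optimum would be about 31.4, but items are indivisible.
crate B + crate F + crate D: weight 7 + 2 + 2 = 11 ≤ 12, value 8 + 10 + 13 = 31.
crate F + crate D: weight 2 + 2 = 4 ≤ 12, value 10 + 13 = 23.
crate F + crate E + crate D: weight 2 + 7 + 2 = 11 ≤ 12, value 10 + 3 + 13 = 26.
Best is crate B, crate F, and crate D with total value 31.

31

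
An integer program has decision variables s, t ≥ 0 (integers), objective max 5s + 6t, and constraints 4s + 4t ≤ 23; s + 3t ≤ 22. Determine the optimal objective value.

(s,t)=(0,5) is feasible, giving 30.
(s,t)=(1,4) is feasible, giving 29.
(s,t)=(0,4) is feasible, giving 24.
Maximum is 30 at (s,t)=(0,5).

30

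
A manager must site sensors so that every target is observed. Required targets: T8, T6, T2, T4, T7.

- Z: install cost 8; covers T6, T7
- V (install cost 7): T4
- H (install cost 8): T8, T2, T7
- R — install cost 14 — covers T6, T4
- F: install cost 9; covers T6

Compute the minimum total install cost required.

This is a weighted set-cover instance.
The greedy cost-per-new-target heuristic would pick H, V, and Z for 23, but a cheaper cover exists.
Choose H and R: together they cover T8, T6, T2, T4, T7 — every target.
Total install cost: 8 + 14 = 22.
No cover costs less than 22.

22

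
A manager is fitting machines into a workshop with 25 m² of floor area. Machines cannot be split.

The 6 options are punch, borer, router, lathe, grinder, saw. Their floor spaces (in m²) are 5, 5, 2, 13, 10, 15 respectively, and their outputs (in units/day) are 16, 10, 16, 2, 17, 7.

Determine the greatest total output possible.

Allowing fractional choices, the relaxed optimum would be about 60.4, but machines are indivisible.
punch + borer + router + lathe: floor space 5 + 5 + 2 + 13 = 25 ≤ 25, output 16 + 10 + 16 + 2 = 44.
punch + router + grinder: floor space 5 + 2 + 10 = 17 ≤ 25, output 16 + 16 + 17 = 49.
punch + borer + router + grinder: floor space 5 + 5 + 2 + 10 = 22 ≤ 25, output 16 + 10 + 16 + 17 = 59.
Best is punch, borer, router, and grinder with total output 59.

59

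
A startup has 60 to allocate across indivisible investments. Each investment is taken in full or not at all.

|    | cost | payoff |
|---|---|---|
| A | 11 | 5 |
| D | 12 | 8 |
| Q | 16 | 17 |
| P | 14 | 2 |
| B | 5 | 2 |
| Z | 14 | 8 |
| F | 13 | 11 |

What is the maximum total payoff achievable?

46

A + D + Q + B + F: cost 11 + 12 + 16 + 5 + 13 = 57 ≤ 60, payoff 5 + 8 + 17 + 2 + 11 = 43.
D + Q + B + Z + F: cost 12 + 16 + 5 + 14 + 13 = 60 ≤ 60, payoff 8 + 17 + 2 + 8 + 11 = 46.
D + Q + Z + F: cost 12 + 16 + 14 + 13 = 55 ≤ 60, payoff 8 + 17 + 8 + 11 = 44.
Best is D, Q, B, Z, and F with total payoff 46.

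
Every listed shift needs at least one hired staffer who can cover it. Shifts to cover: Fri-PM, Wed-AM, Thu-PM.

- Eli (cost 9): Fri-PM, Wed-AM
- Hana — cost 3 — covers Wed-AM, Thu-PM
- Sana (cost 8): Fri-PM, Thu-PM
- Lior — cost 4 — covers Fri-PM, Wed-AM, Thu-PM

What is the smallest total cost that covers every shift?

Lior alone covers Fri-PM, Wed-AM, Thu-PM — every shift.
Total cost: 4.
No cover costs less than 4.

4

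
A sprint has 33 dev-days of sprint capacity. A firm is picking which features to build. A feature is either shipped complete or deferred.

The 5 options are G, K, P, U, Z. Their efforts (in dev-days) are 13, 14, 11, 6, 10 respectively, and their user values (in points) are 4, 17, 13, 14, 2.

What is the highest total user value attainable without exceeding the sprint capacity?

44

G + K + U: effort 13 + 14 + 6 = 33 ≤ 33, user value 4 + 17 + 14 = 35.
K + P + U: effort 14 + 11 + 6 = 31 ≤ 33, user value 17 + 13 + 14 = 44.
K + U + Z: effort 14 + 6 + 10 = 30 ≤ 33, user value 17 + 14 + 2 = 33.
Best is K, P, and U with total user value 44.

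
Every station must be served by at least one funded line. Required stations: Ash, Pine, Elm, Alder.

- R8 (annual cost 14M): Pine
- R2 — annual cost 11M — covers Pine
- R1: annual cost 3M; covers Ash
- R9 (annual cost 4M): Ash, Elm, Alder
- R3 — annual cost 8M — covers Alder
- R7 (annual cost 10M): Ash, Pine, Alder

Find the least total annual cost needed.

Choose R9 and R7: together they cover Ash, Pine, Elm, Alder — every station.
Total annual cost: 4 + 10 = 14.
No cover costs less than 14.

14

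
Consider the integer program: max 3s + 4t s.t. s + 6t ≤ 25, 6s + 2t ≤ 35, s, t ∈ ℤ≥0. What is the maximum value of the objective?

Relaxing integrality, the LP optimum is 27.65 at (s,t) = (4.71, 3.38), which is not an integer point.
(s,t)=(4,3): 1·4+6·3=22≤25, 6·4+2·3=30≤35, objective 24.
(s,t)=(5,2): 1·5+6·2=17≤25, 6·5+2·2=34≤35, objective 23.
(s,t)=(3,3): 1·3+6·3=21≤25, 6·3+2·3=24≤35, objective 21.
(s,t)=(4,2): 1·4+6·2=16≤25, 6·4+2·2=28≤35, objective 20.
Maximum is 24 at (s,t)=(4,3).

24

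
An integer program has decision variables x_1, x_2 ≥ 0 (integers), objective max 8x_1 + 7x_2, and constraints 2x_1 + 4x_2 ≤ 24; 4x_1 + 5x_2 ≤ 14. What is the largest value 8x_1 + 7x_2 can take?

24

The continuous relaxation peaks at (3.5, 0) with value 28.00; rounding to a feasible lattice point costs some objective.
(x_1,x_2)=(3,0): 2·3+4·0=6≤24, 4·3+5·0=12≤14, objective 24.
(x_1,x_2)=(2,1): 2·2+4·1=8≤24, 4·2+5·1=13≤14, objective 23.
(x_1,x_2)=(2,0): 2·2+4·0=4≤24, 4·2+5·0=8≤14, objective 16.
No feasible integer point exceeds 24.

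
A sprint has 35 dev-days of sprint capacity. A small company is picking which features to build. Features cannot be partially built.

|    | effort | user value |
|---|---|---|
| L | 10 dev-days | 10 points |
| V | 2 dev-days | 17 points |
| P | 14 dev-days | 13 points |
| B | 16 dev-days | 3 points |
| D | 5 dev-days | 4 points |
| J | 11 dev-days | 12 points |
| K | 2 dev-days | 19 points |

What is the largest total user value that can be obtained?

This is an integer program with binary decision variables.
Allowing fractional choices, the relaxed optimum would be about 67.3, but features are indivisible.
L + V + D + J + K: effort 10 + 2 + 5 + 11 + 2 = 30 ≤ 35, user value 10 + 17 + 4 + 12 + 19 = 62.
L + V + P + D + K: effort 10 + 2 + 14 + 5 + 2 = 33 ≤ 35, user value 10 + 17 + 13 + 4 + 19 = 63.
V + P + D + J + K: effort 2 + 14 + 5 + 11 + 2 = 34 ≤ 35, user value 17 + 13 + 4 + 12 + 19 = 65.
Best is V, P, D, J, and K with total user value 65.

65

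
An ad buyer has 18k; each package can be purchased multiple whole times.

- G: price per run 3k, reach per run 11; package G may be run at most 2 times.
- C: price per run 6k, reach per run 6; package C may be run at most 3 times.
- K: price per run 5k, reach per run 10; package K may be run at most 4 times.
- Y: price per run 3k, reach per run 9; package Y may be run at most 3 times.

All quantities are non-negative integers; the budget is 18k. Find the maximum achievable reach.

G has the best ratio (11/3); taking only G gives at most 2×11 = 22 (stopped by the supply cap of 2).
Mixing does better — 2×G, 1×K, and 2×Y: price 17 ≤ 18, reach 2·11 + 1·10 + 2·9 = 50.

50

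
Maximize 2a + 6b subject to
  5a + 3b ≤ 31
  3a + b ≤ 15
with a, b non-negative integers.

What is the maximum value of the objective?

60

The continuous relaxation peaks at (0, 10.3) with value 62.00; rounding to a feasible lattice point costs some objective.
(a,b)=(0,10): 5·0+3·10=30≤31, 3·0+1·10=10≤15, objective 60.
(a,b)=(0,9): 5·0+3·9=27≤31, 3·0+1·9=9≤15, objective 54.
No feasible integer point exceeds 60.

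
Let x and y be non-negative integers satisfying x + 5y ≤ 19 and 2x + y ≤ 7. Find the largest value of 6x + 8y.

Relaxing integrality, the LP optimum is 38.22 at (x,y) = (1.78, 3.44), which is not an integer point.
(x,y)=(2,3): 1·2+5·3=17≤19, 2·2+1·3=7≤7, objective 36.
(x,y)=(1,3): 1·1+5·3=16≤19, 2·1+1·3=5≤7, objective 30.
(x,y)=(2,2): 1·2+5·2=12≤19, 2·2+1·2=6≤7, objective 28.
(x,y)=(0,3): 1·0+5·3=15≤19, 2·0+1·3=3≤7, objective 24.
Maximum is 36 at (x,y)=(2,3).

36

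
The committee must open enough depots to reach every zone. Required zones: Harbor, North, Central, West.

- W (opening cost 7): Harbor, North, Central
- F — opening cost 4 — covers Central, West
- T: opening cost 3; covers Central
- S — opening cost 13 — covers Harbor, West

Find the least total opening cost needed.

11

This is a weighted set-cover instance.
Choose W and F: together they cover Harbor, North, Central, West — every zone.
Total opening cost: 7 + 4 = 11.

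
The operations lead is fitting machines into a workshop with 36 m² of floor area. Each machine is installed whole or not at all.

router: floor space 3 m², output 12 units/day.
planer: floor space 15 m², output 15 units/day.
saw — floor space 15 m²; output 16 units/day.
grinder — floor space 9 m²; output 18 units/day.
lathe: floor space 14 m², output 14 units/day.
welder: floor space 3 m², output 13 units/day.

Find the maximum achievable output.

This is an integer program with binary decision variables.
Allowing fractional choices, the relaxed optimum would be about 65.0, but machines are indivisible.
router + grinder + lathe + welder: floor space 3 + 9 + 14 + 3 = 29 ≤ 36, output 12 + 18 + 14 + 13 = 57.
router + saw + grinder + welder: floor space 3 + 15 + 9 + 3 = 30 ≤ 36, output 12 + 16 + 18 + 13 = 59.
router + planer + grinder + welder: floor space 3 + 15 + 9 + 3 = 30 ≤ 36, output 12 + 15 + 18 + 13 = 58.
Best is router, saw, grinder, and welder with total output 59.

59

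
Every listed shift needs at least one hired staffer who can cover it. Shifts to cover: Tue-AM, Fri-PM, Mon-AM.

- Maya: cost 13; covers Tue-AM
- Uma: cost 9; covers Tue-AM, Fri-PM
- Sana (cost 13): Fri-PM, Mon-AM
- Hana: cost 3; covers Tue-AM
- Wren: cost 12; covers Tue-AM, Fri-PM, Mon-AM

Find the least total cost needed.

This is a weighted set-cover instance.
The greedy cost-per-new-shift heuristic would pick Hana and Wren for 15, but a cheaper cover exists.
Wren alone covers Tue-AM, Fri-PM, Mon-AM — every shift.
Total cost: 12.
No cover costs less than 12.

12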